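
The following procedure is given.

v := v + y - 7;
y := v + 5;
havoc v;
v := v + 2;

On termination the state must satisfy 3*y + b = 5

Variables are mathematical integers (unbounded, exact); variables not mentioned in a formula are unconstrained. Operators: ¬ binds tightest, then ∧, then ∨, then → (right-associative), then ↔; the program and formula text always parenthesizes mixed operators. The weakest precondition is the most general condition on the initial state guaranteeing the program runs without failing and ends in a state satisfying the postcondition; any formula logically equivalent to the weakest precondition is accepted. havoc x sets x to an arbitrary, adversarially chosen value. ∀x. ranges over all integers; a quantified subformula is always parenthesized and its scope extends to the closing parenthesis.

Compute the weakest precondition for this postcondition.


Working backward. After the program, the postcondition 3*y + b = 5 must hold; in canonical form it is b + 3*y = 5.
Before v := v + 2: b + 3*y = 5
Before havoc v: b + 3*y = 5
Before y := v + 5: b + 3*v = -10
Before v := v + y - 7: b + 3*v + 3*y = 11
Answer: WP = b + 3*v + 3*y = 11


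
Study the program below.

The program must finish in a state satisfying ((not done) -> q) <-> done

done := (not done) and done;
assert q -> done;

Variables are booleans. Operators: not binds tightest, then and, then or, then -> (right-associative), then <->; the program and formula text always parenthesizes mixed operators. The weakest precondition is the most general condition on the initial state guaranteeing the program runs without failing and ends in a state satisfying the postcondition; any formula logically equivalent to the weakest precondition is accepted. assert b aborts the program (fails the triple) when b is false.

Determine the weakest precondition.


Working backward. After the program, ((not done) -> q) <-> done must hold.
Before assert q -> done: (q -> done) and (((not done) -> q) <-> done)
Before done := (not done) and done: not q
Answer: WP = not q


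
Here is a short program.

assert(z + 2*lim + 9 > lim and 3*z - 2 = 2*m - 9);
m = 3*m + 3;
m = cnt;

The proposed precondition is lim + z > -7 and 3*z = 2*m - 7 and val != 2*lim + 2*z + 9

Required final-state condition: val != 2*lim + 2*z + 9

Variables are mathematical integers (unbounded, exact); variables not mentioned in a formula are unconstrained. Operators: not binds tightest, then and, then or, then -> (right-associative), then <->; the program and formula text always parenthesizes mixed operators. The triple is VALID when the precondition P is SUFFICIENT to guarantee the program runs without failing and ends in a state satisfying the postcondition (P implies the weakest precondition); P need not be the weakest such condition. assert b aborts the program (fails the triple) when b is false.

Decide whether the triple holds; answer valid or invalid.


Working backward. After the program, val != 2*lim + 2*z + 9 must hold.
Before m := cnt: val != 2*lim + 2*z + 9
Before m := 3*m + 3: val != 2*lim + 2*z + 9
Before assert z + 2*lim + 9 > lim and 3*z - 2 = 2*m - 9: lim + z > -9 and 3*z = 2*m - 7 and val != 2*lim + 2*z + 9
The weakest precondition is lim + z > -9 and 3*z = 2*m - 7 and val != 2*lim + 2*z + 9.
Check whether lim + z > -7 and 3*z = 2*m - 7 and val != 2*lim + 2*z + 9 implies it.
Every state satisfying the precondition satisfies the weakest precondition: the implication holds.
Answer: valid


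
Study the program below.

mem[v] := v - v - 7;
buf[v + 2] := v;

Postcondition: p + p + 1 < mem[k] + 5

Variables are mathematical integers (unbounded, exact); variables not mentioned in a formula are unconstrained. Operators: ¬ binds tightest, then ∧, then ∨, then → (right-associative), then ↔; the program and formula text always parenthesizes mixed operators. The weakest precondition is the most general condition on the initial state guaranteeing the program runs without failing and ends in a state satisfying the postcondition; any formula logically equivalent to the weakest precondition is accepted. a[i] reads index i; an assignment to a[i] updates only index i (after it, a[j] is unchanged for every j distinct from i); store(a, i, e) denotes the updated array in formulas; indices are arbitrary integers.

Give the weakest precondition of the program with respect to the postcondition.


Working backward. After the program, the postcondition p + p + 1 < mem[k] + 5 must hold; in canonical form it is 2*p < mem[k] + 4.
Before buf[v + 2] := v: 2*p < mem[k] + 4
Before mem[v] := v - v - 7: 2*p < store(mem, v, -7)[k] + 4
Answer: WP = 2*p < store(mem, v, -7)[k] + 4


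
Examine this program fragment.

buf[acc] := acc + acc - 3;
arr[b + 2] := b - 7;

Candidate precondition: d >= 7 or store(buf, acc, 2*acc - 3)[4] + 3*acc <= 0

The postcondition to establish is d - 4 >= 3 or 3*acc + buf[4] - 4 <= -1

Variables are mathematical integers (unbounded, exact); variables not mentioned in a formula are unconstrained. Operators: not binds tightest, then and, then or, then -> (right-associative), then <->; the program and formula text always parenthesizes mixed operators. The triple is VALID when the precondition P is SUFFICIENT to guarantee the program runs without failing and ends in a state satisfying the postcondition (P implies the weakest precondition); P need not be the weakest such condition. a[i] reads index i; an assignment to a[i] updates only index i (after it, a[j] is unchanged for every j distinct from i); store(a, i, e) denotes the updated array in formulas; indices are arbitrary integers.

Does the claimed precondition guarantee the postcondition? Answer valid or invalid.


Working backward. After the program, the postcondition d - 4 >= 3 or 3*acc + buf[4] - 4 <= -1 must hold; in canonical form it is d >= 7 or buf[4] + 3*acc <= 3.
Before arr[b + 2] := b - 7: d >= 7 or buf[4] + 3*acc <= 3
Before buf[acc] := acc + acc - 3: d >= 7 or store(buf, acc, 2*acc - 3)[4] + 3*acc <= 3
The weakest precondition is d >= 7 or store(buf, acc, 2*acc - 3)[4] + 3*acc <= 3.
Check whether d >= 7 or store(buf, acc, 2*acc - 3)[4] + 3*acc <= 0 implies it.
Every state satisfying the precondition satisfies the weakest precondition: the implication holds.
Answer: valid


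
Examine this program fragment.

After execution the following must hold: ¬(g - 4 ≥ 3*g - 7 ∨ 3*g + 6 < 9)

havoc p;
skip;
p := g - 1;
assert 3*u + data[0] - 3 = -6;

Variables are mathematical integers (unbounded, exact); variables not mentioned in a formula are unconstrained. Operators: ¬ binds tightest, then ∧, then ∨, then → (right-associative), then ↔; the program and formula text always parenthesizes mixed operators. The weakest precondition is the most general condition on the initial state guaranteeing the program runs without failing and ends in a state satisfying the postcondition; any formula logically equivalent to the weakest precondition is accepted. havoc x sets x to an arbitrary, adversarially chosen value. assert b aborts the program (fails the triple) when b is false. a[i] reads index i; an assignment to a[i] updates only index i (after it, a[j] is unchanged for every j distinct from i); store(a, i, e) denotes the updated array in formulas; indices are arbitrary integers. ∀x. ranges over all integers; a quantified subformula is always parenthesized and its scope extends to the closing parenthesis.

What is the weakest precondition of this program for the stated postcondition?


Working backward. After the program, the postcondition ¬(g - 4 ≥ 3*g - 7 ∨ 3*g + 6 < 9) must hold; in canonical form it is ¬(2*g ≤ 3 ∨ 3*g < 3).
Before assert 3*u + data[0] - 3 = -6: data[0] + 3*u = -3 ∧ (¬(2*g ≤ 3 ∨ 3*g < 3))
Before p := g - 1: data[0] + 3*u = -3 ∧ (¬(2*g ≤ 3 ∨ 3*g < 3))
Before skip: data[0] + 3*u = -3 ∧ (¬(2*g ≤ 3 ∨ 3*g < 3))
Before havoc p: data[0] + 3*u = -3 ∧ (¬(2*g ≤ 3 ∨ 3*g < 3))
Answer: WP = data[0] + 3*u = -3 ∧ (¬(2*g ≤ 3 ∨ 3*g < 3))


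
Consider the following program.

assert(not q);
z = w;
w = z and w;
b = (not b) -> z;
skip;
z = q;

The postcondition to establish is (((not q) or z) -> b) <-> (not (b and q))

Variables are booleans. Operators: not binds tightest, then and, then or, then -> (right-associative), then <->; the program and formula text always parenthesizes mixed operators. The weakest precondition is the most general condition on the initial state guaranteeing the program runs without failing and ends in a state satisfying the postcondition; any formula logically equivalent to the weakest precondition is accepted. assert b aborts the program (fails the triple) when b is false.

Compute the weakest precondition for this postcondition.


Working backward. After the program, (((not q) or z) -> b) <-> (not (b and q)) must hold.
Before z := q: b <-> (not (b and q))
Before skip: b <-> (not (b and q))
Before b := (not b) -> z: ((not b) -> z) <-> (not (((not b) -> z) and q))
Before w := z and w: ((not b) -> z) <-> (not (((not b) -> z) and q))
Before z := w: ((not b) -> w) <-> (not (((not b) -> w) and q))
Before assert not q: (not q) and (((not b) -> w) <-> (not (((not b) -> w) and q)))
Answer: WP = (not q) and (((not b) -> w) <-> (not (((not b) -> w) and q)))


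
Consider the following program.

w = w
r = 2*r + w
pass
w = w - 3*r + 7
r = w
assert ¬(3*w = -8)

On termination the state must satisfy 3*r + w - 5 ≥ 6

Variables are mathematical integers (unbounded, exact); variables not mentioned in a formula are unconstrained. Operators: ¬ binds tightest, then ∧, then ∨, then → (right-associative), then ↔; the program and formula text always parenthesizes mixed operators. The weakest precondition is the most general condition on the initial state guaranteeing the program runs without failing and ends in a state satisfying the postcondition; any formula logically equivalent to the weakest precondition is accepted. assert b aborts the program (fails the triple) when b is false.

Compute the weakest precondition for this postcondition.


Working backward. After the program, the postcondition 3*r + w - 5 ≥ 6 must hold; in canonical form it is 3*r + w ≥ 11.
Before assert ¬(3*w = -8): (¬(3*w = -8)) ∧ 3*r + w ≥ 11
Before r := w: (¬(3*w = -8)) ∧ 4*w ≥ 11
Before w := w - 3*r + 7: (¬(3*w = 9*r - 29)) ∧ 4*w ≥ 12*r - 17
Before skip: (¬(3*w = 9*r - 29)) ∧ 4*w ≥ 12*r - 17
Before r := 2*r + w: (¬(18*r + 6*w = 29)) ∧ 24*r + 8*w ≤ 17
Before w := w: (¬(18*r + 6*w = 29)) ∧ 24*r + 8*w ≤ 17
Answer: WP = (¬(18*r + 6*w = 29)) ∧ 24*r + 8*w ≤ 17


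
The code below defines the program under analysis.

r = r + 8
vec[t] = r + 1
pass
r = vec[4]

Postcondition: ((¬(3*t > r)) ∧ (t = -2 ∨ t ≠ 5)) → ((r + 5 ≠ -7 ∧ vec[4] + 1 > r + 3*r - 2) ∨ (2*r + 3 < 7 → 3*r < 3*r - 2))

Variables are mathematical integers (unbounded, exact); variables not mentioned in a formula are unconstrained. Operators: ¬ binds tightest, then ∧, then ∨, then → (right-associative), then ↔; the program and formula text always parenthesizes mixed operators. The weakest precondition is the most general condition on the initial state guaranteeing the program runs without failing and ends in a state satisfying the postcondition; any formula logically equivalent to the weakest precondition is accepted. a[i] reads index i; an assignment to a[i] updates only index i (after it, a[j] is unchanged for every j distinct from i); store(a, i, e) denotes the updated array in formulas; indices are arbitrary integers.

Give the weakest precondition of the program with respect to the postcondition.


Working backward. After the program, the postcondition ((¬(3*t > r)) ∧ (t = -2 ∨ t ≠ 5)) → ((r + 5 ≠ -7 ∧ vec[4] + 1 > r + 3*r - 2) ∨ (2*r + 3 < 7 → 3*r < 3*r - 2)) must hold; in canonical form it is ((¬(3*t > r)) ∧ (t = -2 ∨ t ≠ 5)) → ((r ≠ -12 ∧ vec[4] > 4*r - 3) ∨ (¬(2*r < 4))).
Before r := vec[4]: ((¬(3*t > vec[4])) ∧ (t = -2 ∨ t ≠ 5)) → ((vec[4] ≠ -12 ∧ 3*vec[4] < 3) ∨ (¬(2*vec[4] < 4)))
Before skip: ((¬(3*t > vec[4])) ∧ (t = -2 ∨ t ≠ 5)) → ((vec[4] ≠ -12 ∧ 3*vec[4] < 3) ∨ (¬(2*vec[4] < 4)))
Before vec[t] := r + 1: ((¬(3*t > store(vec, t, r + 1)[4])) ∧ (t = -2 ∨ t ≠ 5)) → ((store(vec, t, r + 1)[4] ≠ -12 ∧ 3*store(vec, t, r + 1)[4] < 3) ∨ (¬(2*store(vec, t, r + 1)[4] < 4)))
Before r := r + 8: ((¬(3*t > store(vec, t, r + 9)[4])) ∧ (t = -2 ∨ t ≠ 5)) → ((store(vec, t, r + 9)[4] ≠ -12 ∧ 3*store(vec, t, r + 9)[4] < 3) ∨ (¬(2*store(vec, t, r + 9)[4] < 4)))
Answer: WP = ((¬(3*t > store(vec, t, r + 9)[4])) ∧ (t = -2 ∨ t ≠ 5)) → ((store(vec, t, r + 9)[4] ≠ -12 ∧ 3*store(vec, t, r + 9)[4] < 3) ∨ (¬(2*store(vec, t, r + 9)[4] < 4)))


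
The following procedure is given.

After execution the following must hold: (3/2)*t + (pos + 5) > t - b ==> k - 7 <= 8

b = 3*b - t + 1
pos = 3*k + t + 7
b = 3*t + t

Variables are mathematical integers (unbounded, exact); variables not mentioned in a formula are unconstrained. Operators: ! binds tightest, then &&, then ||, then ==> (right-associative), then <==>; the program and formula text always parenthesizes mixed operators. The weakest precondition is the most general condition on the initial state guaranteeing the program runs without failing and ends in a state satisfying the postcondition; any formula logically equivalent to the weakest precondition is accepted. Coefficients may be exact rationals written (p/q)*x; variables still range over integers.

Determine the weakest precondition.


Working backward. After the program, the postcondition (3/2)*t + (pos + 5) > t - b ==> k - 7 <= 8 must hold; in canonical form it is b + pos + (1/2)*t > -5 ==> k <= 15.
Before b := 3*t + t: pos + (9/2)*t > -5 ==> k <= 15
Before pos := 3*k + t + 7: 3*k + (11/2)*t > -12 ==> k <= 15
Before b := 3*b - t + 1: 3*k + (11/2)*t > -12 ==> k <= 15
Answer: WP = 3*k + (11/2)*t > -12 ==> k <= 15


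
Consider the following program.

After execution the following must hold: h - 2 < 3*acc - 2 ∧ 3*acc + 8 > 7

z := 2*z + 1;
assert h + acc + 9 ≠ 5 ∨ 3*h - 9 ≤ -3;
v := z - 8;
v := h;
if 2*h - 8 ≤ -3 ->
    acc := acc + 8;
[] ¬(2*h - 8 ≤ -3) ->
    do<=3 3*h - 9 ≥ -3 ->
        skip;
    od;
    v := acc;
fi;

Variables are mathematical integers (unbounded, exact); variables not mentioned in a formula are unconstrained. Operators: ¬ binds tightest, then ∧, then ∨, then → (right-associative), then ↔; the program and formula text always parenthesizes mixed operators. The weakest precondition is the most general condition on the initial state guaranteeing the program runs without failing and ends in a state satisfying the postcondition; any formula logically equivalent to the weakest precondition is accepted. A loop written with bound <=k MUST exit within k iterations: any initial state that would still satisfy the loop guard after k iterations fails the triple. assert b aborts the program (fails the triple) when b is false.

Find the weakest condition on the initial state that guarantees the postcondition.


Working backward. After the program, the postcondition h - 2 < 3*acc - 2 ∧ 3*acc + 8 > 7 must hold; in canonical form it is h < 3*acc ∧ 3*acc > -1.
Then branch requires h < 3*acc + 24 ∧ 3*acc > -25; else branch requires (3*h ≥ 6 → ((3*h ≥ 6 → ((3*h ≥ 6 → ((¬(3*h ≥ 6)) ∧ h < 3*acc ∧ 3*acc > -1)) ∧ ((¬(3*h ≥ 6)) → (h < 3*acc ∧ 3*acc > -1)))) ∧ ((¬(3*h ≥ 6)) → (h < 3*acc ∧ 3*acc > -1)))) ∧ ((¬(3*h ≥ 6)) → (h < 3*acc ∧ 3*acc > -1)).
Before the if: (2*h ≤ 5 → (h < 3*acc + 24 ∧ 3*acc > -25)) ∧ ((¬(2*h ≤ 5)) → ((3*h ≥ 6 → ((3*h ≥ 6 → ((3*h ≥ 6 → ((¬(3*h ≥ 6)) ∧ h < 3*acc ∧ 3*acc > -1)) ∧ ((¬(3*h ≥ 6)) → (h < 3*acc ∧ 3*acc > -1)))) ∧ ((¬(3*h ≥ 6)) → (h < 3*acc ∧ 3*acc > -1)))) ∧ ((¬(3*h ≥ 6)) → (h < 3*acc ∧ 3*acc > -1))))
Before v := h: (2*h ≤ 5 → (h < 3*acc + 24 ∧ 3*acc > -25)) ∧ ((¬(2*h ≤ 5)) → ((3*h ≥ 6 → ((3*h ≥ 6 → ((3*h ≥ 6 → ((¬(3*h ≥ 6)) ∧ h < 3*acc ∧ 3*acc > -1)) ∧ ((¬(3*h ≥ 6)) → (h < 3*acc ∧ 3*acc > -1)))) ∧ ((¬(3*h ≥ 6)) → (h < 3*acc ∧ 3*acc > -1)))) ∧ ((¬(3*h ≥ 6)) → (h < 3*acc ∧ 3*acc > -1))))
Before v := z - 8: (2*h ≤ 5 → (h < 3*acc + 24 ∧ 3*acc > -25)) ∧ ((¬(2*h ≤ 5)) → ((3*h ≥ 6 → ((3*h ≥ 6 → ((3*h ≥ 6 → ((¬(3*h ≥ 6)) ∧ h < 3*acc ∧ 3*acc > -1)) ∧ ((¬(3*h ≥ 6)) → (h < 3*acc ∧ 3*acc > -1)))) ∧ ((¬(3*h ≥ 6)) → (h < 3*acc ∧ 3*acc > -1)))) ∧ ((¬(3*h ≥ 6)) → (h < 3*acc ∧ 3*acc > -1))))
Before assert h + acc + 9 ≠ 5 ∨ 3*h - 9 ≤ -3: (acc + h ≠ -4 ∨ 3*h ≤ 6) ∧ (2*h ≤ 5 → (h < 3*acc + 24 ∧ 3*acc > -25)) ∧ ((¬(2*h ≤ 5)) → ((3*h ≥ 6 → ((3*h ≥ 6 → ((3*h ≥ 6 → ((¬(3*h ≥ 6)) ∧ h < 3*acc ∧ 3*acc > -1)) ∧ ((¬(3*h ≥ 6)) → (h < 3*acc ∧ 3*acc > -1)))) ∧ ((¬(3*h ≥ 6)) → (h < 3*acc ∧ 3*acc > -1)))) ∧ ((¬(3*h ≥ 6)) → (h < 3*acc ∧ 3*acc > -1))))
Before z := 2*z + 1: (acc + h ≠ -4 ∨ 3*h ≤ 6) ∧ (2*h ≤ 5 → (h < 3*acc + 24 ∧ 3*acc > -25)) ∧ ((¬(2*h ≤ 5)) → ((3*h ≥ 6 → ((3*h ≥ 6 → ((3*h ≥ 6 → ((¬(3*h ≥ 6)) ∧ h < 3*acc ∧ 3*acc > -1)) ∧ ((¬(3*h ≥ 6)) → (h < 3*acc ∧ 3*acc > -1)))) ∧ ((¬(3*h ≥ 6)) → (h < 3*acc ∧ 3*acc > -1)))) ∧ ((¬(3*h ≥ 6)) → (h < 3*acc ∧ 3*acc > -1))))
Answer: WP = (acc + h ≠ -4 ∨ 3*h ≤ 6) ∧ (2*h ≤ 5 → (h < 3*acc + 24 ∧ 3*acc > -25)) ∧ ((¬(2*h ≤ 5)) → ((3*h ≥ 6 → ((3*h ≥ 6 → ((3*h ≥ 6 → ((¬(3*h ≥ 6)) ∧ h < 3*acc ∧ 3*acc > -1)) ∧ ((¬(3*h ≥ 6)) → (h < 3*acc ∧ 3*acc > -1)))) ∧ ((¬(3*h ≥ 6)) → (h < 3*acc ∧ 3*acc > -1)))) ∧ ((¬(3*h ≥ 6)) → (h < 3*acc ∧ 3*acc > -1))))


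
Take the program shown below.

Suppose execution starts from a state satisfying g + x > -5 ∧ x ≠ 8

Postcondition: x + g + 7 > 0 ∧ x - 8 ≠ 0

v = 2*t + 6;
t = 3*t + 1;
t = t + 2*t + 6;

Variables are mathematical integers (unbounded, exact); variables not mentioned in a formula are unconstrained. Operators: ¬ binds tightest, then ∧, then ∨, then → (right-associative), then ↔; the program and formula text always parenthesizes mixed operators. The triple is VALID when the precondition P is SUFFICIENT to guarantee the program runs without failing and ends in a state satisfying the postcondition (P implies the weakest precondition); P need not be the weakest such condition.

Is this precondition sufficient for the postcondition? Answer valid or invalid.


Working backward. After the program, the postcondition x + g + 7 > 0 ∧ x - 8 ≠ 0 must hold; in canonical form it is g + x > -7 ∧ x ≠ 8.
Before t := t + 2*t + 6: g + x > -7 ∧ x ≠ 8
Before t := 3*t + 1: g + x > -7 ∧ x ≠ 8
Before v := 2*t + 6: g + x > -7 ∧ x ≠ 8
The weakest precondition is g + x > -7 ∧ x ≠ 8.
Check whether g + x > -5 ∧ x ≠ 8 implies it.
Every state satisfying the precondition satisfies the weakest precondition: the implication holds.
Answer: valid


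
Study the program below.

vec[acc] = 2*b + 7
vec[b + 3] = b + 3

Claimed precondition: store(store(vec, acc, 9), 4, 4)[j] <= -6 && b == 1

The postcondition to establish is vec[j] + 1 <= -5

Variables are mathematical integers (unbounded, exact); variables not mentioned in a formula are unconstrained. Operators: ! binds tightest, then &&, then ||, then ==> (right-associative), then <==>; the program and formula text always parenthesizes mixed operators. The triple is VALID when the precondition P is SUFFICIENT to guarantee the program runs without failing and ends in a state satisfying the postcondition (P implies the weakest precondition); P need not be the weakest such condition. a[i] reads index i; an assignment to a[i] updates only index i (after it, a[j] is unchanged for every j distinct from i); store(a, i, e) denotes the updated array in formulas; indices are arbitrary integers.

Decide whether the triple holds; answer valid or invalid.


Working backward. After the program, the postcondition vec[j] + 1 <= -5 must hold; in canonical form it is vec[j] <= -6.
Before vec[b + 3] := b + 3: store(vec, b + 3, b + 3)[j] <= -6
Before vec[acc] := 2*b + 7: store(store(vec, acc, 2*b + 7), b + 3, b + 3)[j] <= -6
The weakest precondition is store(store(vec, acc, 2*b + 7), b + 3, b + 3)[j] <= -6.
Check whether store(store(vec, acc, 9), 4, 4)[j] <= -6 && b == 1 implies it.
Every state satisfying the precondition satisfies the weakest precondition: the implication holds.
Answer: valid


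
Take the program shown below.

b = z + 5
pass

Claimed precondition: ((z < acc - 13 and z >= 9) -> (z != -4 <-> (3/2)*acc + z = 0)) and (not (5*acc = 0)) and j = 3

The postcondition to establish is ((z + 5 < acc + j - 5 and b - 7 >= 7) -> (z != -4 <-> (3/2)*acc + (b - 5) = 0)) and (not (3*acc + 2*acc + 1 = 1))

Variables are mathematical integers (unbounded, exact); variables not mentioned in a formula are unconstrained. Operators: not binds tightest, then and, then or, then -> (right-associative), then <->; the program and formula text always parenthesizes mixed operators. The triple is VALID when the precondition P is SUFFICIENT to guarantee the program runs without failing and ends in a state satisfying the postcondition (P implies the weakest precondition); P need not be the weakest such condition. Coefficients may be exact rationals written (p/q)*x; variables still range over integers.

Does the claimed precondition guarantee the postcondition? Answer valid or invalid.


Working backward. After the program, the postcondition ((z + 5 < acc + j - 5 and b - 7 >= 7) -> (z != -4 <-> (3/2)*acc + (b - 5) = 0)) and (not (3*acc + 2*acc + 1 = 1)) must hold; in canonical form it is ((z < acc + j - 10 and b >= 14) -> (z != -4 <-> (3/2)*acc + b = 5)) and (not (5*acc = 0)).
Before skip: ((z < acc + j - 10 and b >= 14) -> (z != -4 <-> (3/2)*acc + b = 5)) and (not (5*acc = 0))
Before b := z + 5: ((z < acc + j - 10 and z >= 9) -> (z != -4 <-> (3/2)*acc + z = 0)) and (not (5*acc = 0))
The weakest precondition is ((z < acc + j - 10 and z >= 9) -> (z != -4 <-> (3/2)*acc + z = 0)) and (not (5*acc = 0)).
Check whether ((z < acc - 13 and z >= 9) -> (z != -4 <-> (3/2)*acc + z = 0)) and (not (5*acc = 0)) and j = 3 implies it.
Countermodel: at the initial state acc = 17, j = 3, z = 9, the precondition holds but the weakest precondition fails.
Answer: invalid


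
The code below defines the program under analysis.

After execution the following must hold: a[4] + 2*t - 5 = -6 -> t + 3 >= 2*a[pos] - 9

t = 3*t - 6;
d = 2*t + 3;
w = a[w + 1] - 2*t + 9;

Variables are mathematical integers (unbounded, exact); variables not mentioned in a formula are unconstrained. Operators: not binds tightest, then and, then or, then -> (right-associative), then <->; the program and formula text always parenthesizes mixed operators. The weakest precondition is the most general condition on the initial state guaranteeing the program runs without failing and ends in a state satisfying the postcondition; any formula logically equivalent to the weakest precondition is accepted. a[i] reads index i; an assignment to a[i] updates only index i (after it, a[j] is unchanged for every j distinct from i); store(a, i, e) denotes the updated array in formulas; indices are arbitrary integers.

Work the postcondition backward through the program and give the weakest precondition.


Working backward. After the program, the postcondition a[4] + 2*t - 5 = -6 -> t + 3 >= 2*a[pos] - 9 must hold; in canonical form it is a[4] + 2*t = -1 -> t >= 2*a[pos] - 12.
Before w := a[w + 1] - 2*t + 9: a[4] + 2*t = -1 -> t >= 2*a[pos] - 12
Before d := 2*t + 3: a[4] + 2*t = -1 -> t >= 2*a[pos] - 12
Before t := 3*t - 6: a[4] + 6*t = 11 -> 3*t >= 2*a[pos] - 6
Answer: WP = a[4] + 6*t = 11 -> 3*t >= 2*a[pos] - 6


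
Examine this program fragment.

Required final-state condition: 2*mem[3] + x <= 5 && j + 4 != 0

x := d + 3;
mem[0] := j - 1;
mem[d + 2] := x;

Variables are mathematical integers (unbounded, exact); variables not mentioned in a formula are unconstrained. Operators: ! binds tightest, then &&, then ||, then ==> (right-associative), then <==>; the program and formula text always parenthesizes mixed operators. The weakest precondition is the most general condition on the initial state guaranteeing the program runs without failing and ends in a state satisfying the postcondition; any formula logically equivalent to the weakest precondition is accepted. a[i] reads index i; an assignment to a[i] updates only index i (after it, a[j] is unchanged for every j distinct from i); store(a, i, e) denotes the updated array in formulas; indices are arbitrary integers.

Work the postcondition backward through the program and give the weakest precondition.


Working backward. After the program, the postcondition 2*mem[3] + x <= 5 && j + 4 != 0 must hold; in canonical form it is 2*mem[3] + x <= 5 && j != -4.
Before mem[d + 2] := x: 2*store(mem, d + 2, x)[3] + x <= 5 && j != -4
Before mem[0] := j - 1: 2*store(store(mem, 0, j - 1), d + 2, x)[3] + x <= 5 && j != -4
Before x := d + 3: 2*store(store(mem, 0, j - 1), d + 2, d + 3)[3] + d <= 2 && j != -4
Answer: WP = 2*store(store(mem, 0, j - 1), d + 2, d + 3)[3] + d <= 2 && j != -4


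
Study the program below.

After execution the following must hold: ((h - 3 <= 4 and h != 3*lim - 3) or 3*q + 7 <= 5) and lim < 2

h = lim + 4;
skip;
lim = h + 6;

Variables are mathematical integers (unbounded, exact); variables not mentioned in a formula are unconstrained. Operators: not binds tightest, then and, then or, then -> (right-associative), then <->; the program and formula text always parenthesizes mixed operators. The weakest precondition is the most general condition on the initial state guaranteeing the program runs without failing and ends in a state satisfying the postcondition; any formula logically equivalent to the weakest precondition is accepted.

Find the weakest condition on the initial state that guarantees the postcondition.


Working backward. After the program, the postcondition ((h - 3 <= 4 and h != 3*lim - 3) or 3*q + 7 <= 5) and lim < 2 must hold; in canonical form it is ((h <= 7 and h != 3*lim - 3) or 3*q <= -2) and lim < 2.
Before lim := h + 6: ((h <= 7 and 2*h != -15) or 3*q <= -2) and h < -4
Before skip: ((h <= 7 and 2*h != -15) or 3*q <= -2) and h < -4
Before h := lim + 4: ((lim <= 3 and 2*lim != -23) or 3*q <= -2) and lim < -8
Answer: WP = ((lim <= 3 and 2*lim != -23) or 3*q <= -2) and lim < -8


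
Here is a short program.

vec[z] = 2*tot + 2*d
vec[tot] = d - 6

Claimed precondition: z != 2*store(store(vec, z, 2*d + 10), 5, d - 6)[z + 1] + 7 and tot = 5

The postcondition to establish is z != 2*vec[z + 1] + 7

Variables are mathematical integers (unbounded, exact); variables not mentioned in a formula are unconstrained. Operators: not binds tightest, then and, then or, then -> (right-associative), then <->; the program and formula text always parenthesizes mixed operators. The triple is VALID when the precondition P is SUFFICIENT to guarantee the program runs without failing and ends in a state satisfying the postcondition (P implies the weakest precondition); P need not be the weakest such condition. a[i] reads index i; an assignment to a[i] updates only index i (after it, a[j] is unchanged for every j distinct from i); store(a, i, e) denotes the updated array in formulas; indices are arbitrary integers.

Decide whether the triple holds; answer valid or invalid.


Working backward. After the program, z != 2*vec[z + 1] + 7 must hold.
Before vec[tot] := d - 6: z != 2*store(vec, tot, d - 6)[z + 1] + 7
Before vec[z] := 2*tot + 2*d: z != 2*store(store(vec, z, 2*d + 2*tot), tot, d - 6)[z + 1] + 7
The weakest precondition is z != 2*store(store(vec, z, 2*d + 2*tot), tot, d - 6)[z + 1] + 7.
Check whether z != 2*store(store(vec, z, 2*d + 10), 5, d - 6)[z + 1] + 7 and tot = 5 implies it.
Every state satisfying the precondition satisfies the weakest precondition: the implication holds.
Answer: valid


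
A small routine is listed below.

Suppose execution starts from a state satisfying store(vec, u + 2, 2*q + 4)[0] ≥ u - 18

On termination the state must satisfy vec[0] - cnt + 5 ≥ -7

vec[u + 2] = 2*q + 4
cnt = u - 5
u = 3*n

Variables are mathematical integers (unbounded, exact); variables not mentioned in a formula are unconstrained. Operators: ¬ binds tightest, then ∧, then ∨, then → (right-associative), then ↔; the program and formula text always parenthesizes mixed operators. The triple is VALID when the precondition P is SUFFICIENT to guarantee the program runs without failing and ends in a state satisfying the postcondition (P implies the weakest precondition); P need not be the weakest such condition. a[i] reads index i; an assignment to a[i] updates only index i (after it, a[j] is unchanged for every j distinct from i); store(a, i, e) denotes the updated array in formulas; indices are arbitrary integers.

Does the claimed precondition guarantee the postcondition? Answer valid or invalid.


Working backward. After the program, the postcondition vec[0] - cnt + 5 ≥ -7 must hold; in canonical form it is vec[0] ≥ cnt - 12.
Before u := 3*n: vec[0] ≥ cnt - 12
Before cnt := u - 5: vec[0] ≥ u - 17
Before vec[u + 2] := 2*q + 4: store(vec, u + 2, 2*q + 4)[0] ≥ u - 17
The weakest precondition is store(vec, u + 2, 2*q + 4)[0] ≥ u - 17.
Check whether store(vec, u + 2, 2*q + 4)[0] ≥ u - 18 implies it.
Countermodel: at the initial state q = 0, u = -3, vec = {[-1] = 3, [0] = -21, elsewhere 3}, the precondition holds but the weakest precondition fails.
Answer: invalid


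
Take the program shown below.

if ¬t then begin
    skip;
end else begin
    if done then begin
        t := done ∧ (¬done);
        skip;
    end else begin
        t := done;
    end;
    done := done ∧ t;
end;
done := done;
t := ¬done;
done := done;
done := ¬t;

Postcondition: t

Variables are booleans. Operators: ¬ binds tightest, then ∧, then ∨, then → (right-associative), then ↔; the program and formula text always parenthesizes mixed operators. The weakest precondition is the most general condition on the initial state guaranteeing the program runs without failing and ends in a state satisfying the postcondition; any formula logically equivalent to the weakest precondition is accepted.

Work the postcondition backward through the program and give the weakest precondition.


Working backward. After the program, t must hold.
Before done := ¬t: t
Before done := done: t
Before t := ¬done: ¬done
Before done := done: ¬done
Then branch requires ¬done; else branch requires true.
Before the if: (¬t) → (¬done)
Answer: WP = (¬t) → (¬done)


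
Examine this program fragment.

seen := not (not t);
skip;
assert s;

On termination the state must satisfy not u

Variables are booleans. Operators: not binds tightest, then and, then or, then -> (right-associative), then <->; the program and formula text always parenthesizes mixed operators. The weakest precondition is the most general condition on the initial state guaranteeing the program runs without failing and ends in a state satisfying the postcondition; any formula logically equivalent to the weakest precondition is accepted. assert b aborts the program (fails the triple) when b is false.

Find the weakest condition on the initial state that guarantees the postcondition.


Working backward. After the program, not u must hold.
Before assert s: s and (not u)
Before skip: s and (not u)
Before seen := not (not t): s and (not u)
Answer: WP = s and (not u)


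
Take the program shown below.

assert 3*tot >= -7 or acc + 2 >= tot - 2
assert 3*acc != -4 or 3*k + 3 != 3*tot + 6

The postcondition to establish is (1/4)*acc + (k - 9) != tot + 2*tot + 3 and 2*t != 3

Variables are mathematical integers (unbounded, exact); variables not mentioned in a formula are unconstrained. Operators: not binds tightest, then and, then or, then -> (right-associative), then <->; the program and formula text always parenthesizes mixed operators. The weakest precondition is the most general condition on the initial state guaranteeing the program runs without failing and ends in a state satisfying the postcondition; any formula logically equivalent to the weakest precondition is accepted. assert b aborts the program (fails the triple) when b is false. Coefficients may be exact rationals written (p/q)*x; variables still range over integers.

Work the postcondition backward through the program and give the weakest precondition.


Working backward. After the program, the postcondition (1/4)*acc + (k - 9) != tot + 2*tot + 3 and 2*t != 3 must hold; in canonical form it is (1/4)*acc + k != 3*tot + 12 and 2*t != 3.
Before assert 3*acc != -4 or 3*k + 3 != 3*tot + 6: (3*acc != -4 or 3*k != 3*tot + 3) and (1/4)*acc + k != 3*tot + 12 and 2*t != 3
Before assert 3*tot >= -7 or acc + 2 >= tot - 2: (3*tot >= -7 or acc >= tot - 4) and (3*acc != -4 or 3*k != 3*tot + 3) and (1/4)*acc + k != 3*tot + 12 and 2*t != 3
Answer: WP = (3*tot >= -7 or acc >= tot - 4) and (3*acc != -4 or 3*k != 3*tot + 3) and (1/4)*acc + k != 3*tot + 12 and 2*t != 3


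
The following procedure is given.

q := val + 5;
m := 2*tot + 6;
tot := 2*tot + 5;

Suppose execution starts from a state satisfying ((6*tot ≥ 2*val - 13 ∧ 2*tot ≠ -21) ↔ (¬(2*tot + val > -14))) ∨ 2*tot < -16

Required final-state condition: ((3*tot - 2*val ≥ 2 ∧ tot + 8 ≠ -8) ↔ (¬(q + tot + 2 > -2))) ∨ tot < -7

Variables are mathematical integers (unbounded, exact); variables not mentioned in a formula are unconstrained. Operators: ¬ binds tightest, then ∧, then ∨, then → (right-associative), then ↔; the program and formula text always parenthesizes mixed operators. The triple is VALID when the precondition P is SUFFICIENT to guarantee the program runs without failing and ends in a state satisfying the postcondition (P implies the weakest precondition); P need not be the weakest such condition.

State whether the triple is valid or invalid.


Working backward. After the program, the postcondition ((3*tot - 2*val ≥ 2 ∧ tot + 8 ≠ -8) ↔ (¬(q + tot + 2 > -2))) ∨ tot < -7 must hold; in canonical form it is ((3*tot ≥ 2*val + 2 ∧ tot ≠ -16) ↔ (¬(q + tot > -4))) ∨ tot < -7.
Before tot := 2*tot + 5: ((6*tot ≥ 2*val - 13 ∧ 2*tot ≠ -21) ↔ (¬(q + 2*tot > -9))) ∨ 2*tot < -12
Before m := 2*tot + 6: ((6*tot ≥ 2*val - 13 ∧ 2*tot ≠ -21) ↔ (¬(q + 2*tot > -9))) ∨ 2*tot < -12
Before q := val + 5: ((6*tot ≥ 2*val - 13 ∧ 2*tot ≠ -21) ↔ (¬(2*tot + val > -14))) ∨ 2*tot < -12
The weakest precondition is ((6*tot ≥ 2*val - 13 ∧ 2*tot ≠ -21) ↔ (¬(2*tot + val > -14))) ∨ 2*tot < -12.
Check whether ((6*tot ≥ 2*val - 13 ∧ 2*tot ≠ -21) ↔ (¬(2*tot + val > -14))) ∨ 2*tot < -16 implies it.
Every state satisfying the precondition satisfies the weakest precondition: the implication holds.
Answer: valid


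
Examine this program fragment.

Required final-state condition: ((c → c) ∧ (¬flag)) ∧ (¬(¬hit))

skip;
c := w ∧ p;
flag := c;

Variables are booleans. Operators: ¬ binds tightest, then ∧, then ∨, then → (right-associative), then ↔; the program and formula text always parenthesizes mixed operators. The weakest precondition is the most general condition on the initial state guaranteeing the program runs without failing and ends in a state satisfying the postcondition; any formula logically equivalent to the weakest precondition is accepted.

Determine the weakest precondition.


Working backward. After the program, the postcondition ((c → c) ∧ (¬flag)) ∧ (¬(¬hit)) must hold; in canonical form it is (¬flag) ∧ hit.
Before flag := c: (¬c) ∧ hit
Before c := w ∧ p: (¬(w ∧ p)) ∧ hit
Before skip: (¬(w ∧ p)) ∧ hit
Answer: WP = (¬(w ∧ p)) ∧ hit


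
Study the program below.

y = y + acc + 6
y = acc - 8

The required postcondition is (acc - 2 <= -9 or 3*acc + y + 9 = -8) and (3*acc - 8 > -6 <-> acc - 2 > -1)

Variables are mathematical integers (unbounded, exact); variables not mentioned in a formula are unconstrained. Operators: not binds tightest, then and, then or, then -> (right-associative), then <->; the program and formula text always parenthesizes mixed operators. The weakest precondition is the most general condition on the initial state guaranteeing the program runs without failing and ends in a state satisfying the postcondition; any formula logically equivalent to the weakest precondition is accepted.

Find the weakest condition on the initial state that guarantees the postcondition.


Working backward. After the program, the postcondition (acc - 2 <= -9 or 3*acc + y + 9 = -8) and (3*acc - 8 > -6 <-> acc - 2 > -1) must hold; in canonical form it is (acc <= -7 or 3*acc + y = -17) and (3*acc > 2 <-> acc > 1).
Before y := acc - 8: (acc <= -7 or 4*acc = -9) and (3*acc > 2 <-> acc > 1)
Before y := y + acc + 6: (acc <= -7 or 4*acc = -9) and (3*acc > 2 <-> acc > 1)
Answer: WP = (acc <= -7 or 4*acc = -9) and (3*acc > 2 <-> acc > 1)


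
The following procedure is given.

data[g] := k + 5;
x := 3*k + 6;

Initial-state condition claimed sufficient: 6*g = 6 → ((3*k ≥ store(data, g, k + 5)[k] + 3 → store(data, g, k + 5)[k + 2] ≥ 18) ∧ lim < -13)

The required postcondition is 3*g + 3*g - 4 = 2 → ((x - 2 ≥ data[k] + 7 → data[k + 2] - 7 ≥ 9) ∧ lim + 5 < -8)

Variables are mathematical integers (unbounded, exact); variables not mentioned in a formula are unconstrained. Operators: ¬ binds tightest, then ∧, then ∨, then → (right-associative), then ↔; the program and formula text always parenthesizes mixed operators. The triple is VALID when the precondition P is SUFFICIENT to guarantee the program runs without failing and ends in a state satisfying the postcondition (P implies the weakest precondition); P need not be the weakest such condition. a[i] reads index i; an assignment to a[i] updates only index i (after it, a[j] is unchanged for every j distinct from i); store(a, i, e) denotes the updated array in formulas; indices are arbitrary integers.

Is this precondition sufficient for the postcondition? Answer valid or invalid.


Working backward. After the program, the postcondition 3*g + 3*g - 4 = 2 → ((x - 2 ≥ data[k] + 7 → data[k + 2] - 7 ≥ 9) ∧ lim + 5 < -8) must hold; in canonical form it is 6*g = 6 → ((x ≥ data[k] + 9 → data[k + 2] ≥ 16) ∧ lim < -13).
Before x := 3*k + 6: 6*g = 6 → ((3*k ≥ data[k] + 3 → data[k + 2] ≥ 16) ∧ lim < -13)
Before data[g] := k + 5: 6*g = 6 → ((3*k ≥ store(data, g, k + 5)[k] + 3 → store(data, g, k + 5)[k + 2] ≥ 16) ∧ lim < -13)
The weakest precondition is 6*g = 6 → ((3*k ≥ store(data, g, k + 5)[k] + 3 → store(data, g, k + 5)[k + 2] ≥ 16) ∧ lim < -13).
Check whether 6*g = 6 → ((3*k ≥ store(data, g, k + 5)[k] + 3 → store(data, g, k + 5)[k + 2] ≥ 18) ∧ lim < -13) implies it.
Every state satisfying the precondition satisfies the weakest precondition: the implication holds.
Answer: valid


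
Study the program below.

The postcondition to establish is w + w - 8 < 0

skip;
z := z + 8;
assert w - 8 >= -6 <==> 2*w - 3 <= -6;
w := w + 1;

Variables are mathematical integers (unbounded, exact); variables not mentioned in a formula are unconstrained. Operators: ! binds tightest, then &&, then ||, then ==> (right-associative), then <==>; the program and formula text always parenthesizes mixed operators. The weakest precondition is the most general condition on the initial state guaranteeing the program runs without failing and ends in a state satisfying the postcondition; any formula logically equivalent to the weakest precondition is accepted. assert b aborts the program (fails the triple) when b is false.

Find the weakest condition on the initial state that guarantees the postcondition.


Working backward. After the program, the postcondition w + w - 8 < 0 must hold; in canonical form it is 2*w < 8.
Before w := w + 1: 2*w < 6
Before assert w - 8 >= -6 <==> 2*w - 3 <= -6: (w >= 2 <==> 2*w <= -3) && 2*w < 6
Before z := z + 8: (w >= 2 <==> 2*w <= -3) && 2*w < 6
Before skip: (w >= 2 <==> 2*w <= -3) && 2*w < 6
Answer: WP = (w >= 2 <==> 2*w <= -3) && 2*w < 6


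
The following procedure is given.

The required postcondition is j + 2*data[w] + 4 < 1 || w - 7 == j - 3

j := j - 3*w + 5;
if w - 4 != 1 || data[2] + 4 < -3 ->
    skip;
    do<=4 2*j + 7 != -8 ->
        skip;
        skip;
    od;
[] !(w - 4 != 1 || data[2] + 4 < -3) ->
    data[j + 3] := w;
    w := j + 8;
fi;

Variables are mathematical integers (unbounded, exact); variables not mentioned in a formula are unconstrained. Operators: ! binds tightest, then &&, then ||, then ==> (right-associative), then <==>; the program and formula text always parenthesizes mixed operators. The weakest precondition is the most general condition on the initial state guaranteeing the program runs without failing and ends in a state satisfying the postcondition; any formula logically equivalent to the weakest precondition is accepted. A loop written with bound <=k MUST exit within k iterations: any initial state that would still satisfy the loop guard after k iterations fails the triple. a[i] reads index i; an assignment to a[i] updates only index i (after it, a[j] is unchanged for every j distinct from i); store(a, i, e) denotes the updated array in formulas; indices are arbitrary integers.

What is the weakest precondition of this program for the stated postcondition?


Working backward. After the program, the postcondition j + 2*data[w] + 4 < 1 || w - 7 == j - 3 must hold; in canonical form it is 2*data[w] + j < -3 || w == j + 4.
Then branch requires (2*j != -15 ==> ((2*j != -15 ==> ((2*j != -15 ==> ((2*j != -15 ==> ((!(2*j != -15)) && (2*data[w] + j < -3 || w == j + 4))) && ((!(2*j != -15)) ==> (2*data[w] + j < -3 || w == j + 4)))) && ((!(2*j != -15)) ==> (2*data[w] + j < -3 || w == j + 4)))) && ((!(2*j != -15)) ==> (2*data[w] + j < -3 || w == j + 4)))) && ((!(2*j != -15)) ==> (2*data[w] + j < -3 || w == j + 4)); else branch requires 2*store(data, j + 3, w)[j + 8] + j < -3.
Before the if: ((w != 5 || data[2] < -7) ==> ((2*j != -15 ==> ((2*j != -15 ==> ((2*j != -15 ==> ((2*j != -15 ==> ((!(2*j != -15)) && (2*data[w] + j < -3 || w == j + 4))) && ((!(2*j != -15)) ==> (2*data[w] + j < -3 || w == j + 4)))) && ((!(2*j != -15)) ==> (2*data[w] + j < -3 || w == j + 4)))) && ((!(2*j != -15)) ==> (2*data[w] + j < -3 || w == j + 4)))) && ((!(2*j != -15)) ==> (2*data[w] + j < -3 || w == j + 4)))) && ((!(w != 5 || data[2] < -7)) ==> 2*store(data, j + 3, w)[j + 8] + j < -3)
Before j := j - 3*w + 5: ((w != 5 || data[2] < -7) ==> ((2*j != 6*w - 25 ==> ((2*j != 6*w - 25 ==> ((2*j != 6*w - 25 ==> ((2*j != 6*w - 25 ==> ((!(2*j != 6*w - 25)) && (2*data[w] + j < 3*w - 8 || 4*w == j + 9))) && ((!(2*j != 6*w - 25)) ==> (2*data[w] + j < 3*w - 8 || 4*w == j + 9)))) && ((!(2*j != 6*w - 25)) ==> (2*data[w] + j < 3*w - 8 || 4*w == j + 9)))) && ((!(2*j != 6*w - 25)) ==> (2*data[w] + j < 3*w - 8 || 4*w == j + 9)))) && ((!(2*j != 6*w - 25)) ==> (2*data[w] + j < 3*w - 8 || 4*w == j + 9)))) && ((!(w != 5 || data[2] < -7)) ==> 2*store(data, j - 3*w + 8, w)[j - 3*w + 13] + j < 3*w - 8)
Answer: WP = ((w != 5 || data[2] < -7) ==> ((2*j != 6*w - 25 ==> ((2*j != 6*w - 25 ==> ((2*j != 6*w - 25 ==> ((2*j != 6*w - 25 ==> ((!(2*j != 6*w - 25)) && (2*data[w] + j < 3*w - 8 || 4*w == j + 9))) && ((!(2*j != 6*w - 25)) ==> (2*data[w] + j < 3*w - 8 || 4*w == j + 9)))) && ((!(2*j != 6*w - 25)) ==> (2*data[w] + j < 3*w - 8 || 4*w == j + 9)))) && ((!(2*j != 6*w - 25)) ==> (2*data[w] + j < 3*w - 8 || 4*w == j + 9)))) && ((!(2*j != 6*w - 25)) ==> (2*data[w] + j < 3*w - 8 || 4*w == j + 9)))) && ((!(w != 5 || data[2] < -7)) ==> 2*store(data, j - 3*w + 8, w)[j - 3*w + 13] + j < 3*w - 8)
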